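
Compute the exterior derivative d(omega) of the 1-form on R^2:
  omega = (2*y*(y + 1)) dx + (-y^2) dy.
d(omega) = (-4*y - 2) dx ∧ dy

For a 1-form omega = sum_i f_i dx_i, the exterior derivative is
  d(omega) = sum_{i < j} (∂f_j/∂x_i - ∂f_i/∂x_j) dx_i ∧ dx_j.
  coefficient of dx ∧ dy: ∂f_2/∂x - ∂f_1/∂y = ∂(-y^2)/∂x - ∂(2*y*(y + 1))/∂y = -4*y - 2
Assembling: d(omega) = (-4*y - 2) dx ∧ dy.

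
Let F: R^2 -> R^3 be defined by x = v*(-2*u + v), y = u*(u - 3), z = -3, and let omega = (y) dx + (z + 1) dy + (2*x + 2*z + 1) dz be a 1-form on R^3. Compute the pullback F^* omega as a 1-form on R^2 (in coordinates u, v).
F^* omega = (-2*u^2*v + 6*u*v - 4*u + 6) du + (2*u*(-u^2 + u*v + 3*u - 3*v)) dv

Using F^*(f dg) = (f ∘ F) d(g ∘ F), substitute each coordinate x_i by F_i(u, v) in f_i, and replace dx_i by d F_i = (∂F_i/∂u) du + (∂F_i/∂v) dv.
  For the x component: f_1(F) = u*(u - 3); d F_1 = (-2*v) du + (-2*u + 2*v) dv
  For the y component: f_2(F) = -2; d F_2 = (2*u - 3) du + (0) dv
  For the z component: f_3(F) = -4*u*v + 2*v^2 - 5; d F_3 = (0) du + (0) dv
Combining and collecting du, dv coefficients:
  coeff of du: -2*u^2*v + 6*u*v - 4*u + 6
  coeff of dv: 2*u*(-u^2 + u*v + 3*u - 3*v)
F^* omega = (-2*u^2*v + 6*u*v - 4*u + 6) du + (2*u*(-u^2 + u*v + 3*u - 3*v)) dv.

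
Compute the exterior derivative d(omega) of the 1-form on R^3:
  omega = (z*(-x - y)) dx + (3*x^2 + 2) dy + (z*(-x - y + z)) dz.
d(omega) = (6*x + z) dx ∧ dy + (x + y - z) dx ∧ dz + (-z) dy ∧ dz

For a 1-form omega = sum_i f_i dx_i, the exterior derivative is
  d(omega) = sum_{i < j} (∂f_j/∂x_i - ∂f_i/∂x_j) dx_i ∧ dx_j.
  coefficient of dx ∧ dy: ∂f_2/∂x - ∂f_1/∂y = ∂(3*x^2 + 2)/∂x - ∂(z*(-x - y))/∂y = 6*x + z
  coefficient of dx ∧ dz: ∂f_3/∂x - ∂f_1/∂z = ∂(z*(-x - y + z))/∂x - ∂(z*(-x - y))/∂z = x + y - z
  coefficient of dy ∧ dz: ∂f_3/∂y - ∂f_2/∂z = ∂(z*(-x - y + z))/∂y - ∂(3*x^2 + 2)/∂z = -z
Assembling: d(omega) = (6*x + z) dx ∧ dy + (x + y - z) dx ∧ dz + (-z) dy ∧ dz.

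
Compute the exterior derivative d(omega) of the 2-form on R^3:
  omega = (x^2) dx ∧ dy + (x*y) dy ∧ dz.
d(omega) = (y) dx ∧ dy ∧ dz

For a 2-form omega = sum_{i<j} g_{ij} dx_i ∧ dx_j, the exterior derivative is
  d(omega) = sum_{i<j} d(g_{ij}) ∧ dx_i ∧ dx_j = sum_{i<j, k} (∂g_{ij}/∂x_k) dx_k ∧ dx_i ∧ dx_j.
Expand each term, using dx_k ∧ dx_i ∧ dx_j = sgn(permutation) dx_{(a)} ∧ dx_{(b)} ∧ dx_{(c)} with (a < b < c) sorted:
  d(x*y) includes (∂/∂x)(x*y) dx = (y) dx, which multiplied by dy ∧ dz gives (y) dx ∧ dy ∧ dz
Collecting like 3-forms: d(omega) = (y) dx ∧ dy ∧ dz.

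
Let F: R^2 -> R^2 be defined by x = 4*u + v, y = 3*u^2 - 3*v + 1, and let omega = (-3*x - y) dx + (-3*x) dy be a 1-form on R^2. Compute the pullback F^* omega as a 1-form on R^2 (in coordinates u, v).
F^* omega = (-84*u^2 - 18*u*v - 48*u - 4) du + (-3*u^2 + 24*u + 9*v - 1) dv

Using F^*(f dg) = (f ∘ F) d(g ∘ F), substitute each coordinate x_i by F_i(u, v) in f_i, and replace dx_i by d F_i = (∂F_i/∂u) du + (∂F_i/∂v) dv.
  For the x component: f_1(F) = -3*u^2 - 12*u - 1; d F_1 = (4) du + (1) dv
  For the y component: f_2(F) = -12*u - 3*v; d F_2 = (6*u) du + (-3) dv
Combining and collecting du, dv coefficients:
  coeff of du: -84*u^2 - 18*u*v - 48*u - 4
  coeff of dv: -3*u^2 + 24*u + 9*v - 1
F^* omega = (-84*u^2 - 18*u*v - 48*u - 4) du + (-3*u^2 + 24*u + 9*v - 1) dv.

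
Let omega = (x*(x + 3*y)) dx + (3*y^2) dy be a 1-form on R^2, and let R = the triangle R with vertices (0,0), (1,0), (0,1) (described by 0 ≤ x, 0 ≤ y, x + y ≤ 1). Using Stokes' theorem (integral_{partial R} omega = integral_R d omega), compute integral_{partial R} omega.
integral_(partial R) omega = -1/2

Stokes: integral_partial_R omega = integral_R d omega with d omega = (∂Q/∂x - ∂P/∂y) dx ∧ dy.
  ∂Q/∂x = 0
  ∂P/∂y = 3*x
  integrand = ∂Q/∂x - ∂P/∂y = -3*x.
Integrating over R: integral_0^1 integral_0^{1-x} (-3*x) dy dx = -1/2.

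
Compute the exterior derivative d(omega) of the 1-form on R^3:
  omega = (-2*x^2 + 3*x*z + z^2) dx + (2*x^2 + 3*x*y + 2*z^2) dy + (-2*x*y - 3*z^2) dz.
d(omega) = (4*x + 3*y) dx ∧ dy + (-3*x - 2*y - 2*z) dx ∧ dz + (-2*x - 4*z) dy ∧ dz

For a 1-form omega = sum_i f_i dx_i, the exterior derivative is
  d(omega) = sum_{i < j} (∂f_j/∂x_i - ∂f_i/∂x_j) dx_i ∧ dx_j.
  coefficient of dx ∧ dy: ∂f_2/∂x - ∂f_1/∂y = ∂(2*x^2 + 3*x*y + 2*z^2)/∂x - ∂(-2*x^2 + 3*x*z + z^2)/∂y = 4*x + 3*y
  coefficient of dx ∧ dz: ∂f_3/∂x - ∂f_1/∂z = ∂(-2*x*y - 3*z^2)/∂x - ∂(-2*x^2 + 3*x*z + z^2)/∂z = -3*x - 2*y - 2*z
  coefficient of dy ∧ dz: ∂f_3/∂y - ∂f_2/∂z = ∂(-2*x*y - 3*z^2)/∂y - ∂(2*x^2 + 3*x*y + 2*z^2)/∂z = -2*x - 4*z
Assembling: d(omega) = (4*x + 3*y) dx ∧ dy + (-3*x - 2*y - 2*z) dx ∧ dz + (-2*x - 4*z) dy ∧ dz.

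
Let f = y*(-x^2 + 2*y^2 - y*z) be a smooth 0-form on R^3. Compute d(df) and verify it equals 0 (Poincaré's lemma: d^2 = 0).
d(df) = 0

Step 1: df = sum_i (∂f/∂x_i) dx_i = (-2*x*y) dx + (-x^2 + 6*y^2 - 2*y*z) dy + (-y^2) dz.
Step 2: Apply d again. Using the 1-form formula, the coefficient of dx ∧ dy in d(df) is ∂^2 f/∂x ∂y - ∂^2 f/∂y ∂x = (-2*x) - (-2*x) = 0 (equality of mixed partials for smooth f).
Similarly for dx ∧ dz and dy ∧ dz — all coefficients vanish. So d(df) = 0.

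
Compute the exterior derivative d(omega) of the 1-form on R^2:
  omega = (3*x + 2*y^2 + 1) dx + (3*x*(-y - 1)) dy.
d(omega) = (-7*y - 3) dx ∧ dy

For a 1-form omega = sum_i f_i dx_i, the exterior derivative is
  d(omega) = sum_{i < j} (∂f_j/∂x_i - ∂f_i/∂x_j) dx_i ∧ dx_j.
  coefficient of dx ∧ dy: ∂f_2/∂x - ∂f_1/∂y = ∂(3*x*(-y - 1))/∂x - ∂(3*x + 2*y^2 + 1)/∂y = -7*y - 3
Assembling: d(omega) = (-7*y - 3) dx ∧ dy.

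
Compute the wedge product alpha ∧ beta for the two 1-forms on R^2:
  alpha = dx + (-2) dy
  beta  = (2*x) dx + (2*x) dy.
alpha ∧ beta = (6*x) dx ∧ dy

Distribute the wedge, using dx_i ∧ dx_j = -dx_j ∧ dx_i and dx_i ∧ dx_i = 0. For each pair (i, j) with i < j, the coefficient of dx_i ∧ dx_j in alpha ∧ beta is (alpha_i * beta_j - alpha_j * beta_i). Collecting: alpha ∧ beta = (6*x) dx ∧ dy.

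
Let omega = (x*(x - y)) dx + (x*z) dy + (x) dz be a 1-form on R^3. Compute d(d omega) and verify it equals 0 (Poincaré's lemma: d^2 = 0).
d(d omega) = 0

Step 1: d omega = sum_{i<j} (∂f_j/∂x_i - ∂f_i/∂x_j) dx_i ∧ dx_j:
  coeff of dx ∧ dy: x + z
  coeff of dx ∧ dz: 1
  coeff of dy ∧ dz: -x
Step 2: Apply d again to each 2-form coefficient. The only possible 3-form in R^3 is dx ∧ dy ∧ dz, with coefficient
  ∂(coeff of dy∧dz)/∂x - ∂(coeff of dx∧dz)/∂y + ∂(coeff of dx∧dy)/∂z
  = ∂/∂x (-x) - ∂/∂y (1) + ∂/∂z (x + z).
Each of these terms simplifies to sums of mixed partials that cancel in pairs. The result is 0 (by equality of mixed partials for smooth functions — Schwarz / Clairaut).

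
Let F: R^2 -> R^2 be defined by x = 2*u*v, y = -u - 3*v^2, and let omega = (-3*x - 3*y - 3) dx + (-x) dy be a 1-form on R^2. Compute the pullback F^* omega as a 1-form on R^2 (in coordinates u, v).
F^* omega = (2*v*(-6*u*v + 4*u + 9*v^2 - 3)) du + (6*u*(-2*u*v + u + 5*v^2 - 1)) dv

Using F^*(f dg) = (f ∘ F) d(g ∘ F), substitute each coordinate x_i by F_i(u, v) in f_i, and replace dx_i by d F_i = (∂F_i/∂u) du + (∂F_i/∂v) dv.
  For the x component: f_1(F) = -6*u*v + 3*u + 9*v^2 - 3; d F_1 = (2*v) du + (2*u) dv
  For the y component: f_2(F) = -2*u*v; d F_2 = (-1) du + (-6*v) dv
Combining and collecting du, dv coefficients:
  coeff of du: 2*v*(-6*u*v + 4*u + 9*v^2 - 3)
  coeff of dv: 6*u*(-2*u*v + u + 5*v^2 - 1)
F^* omega = (2*v*(-6*u*v + 4*u + 9*v^2 - 3)) du + (6*u*(-2*u*v + u + 5*v^2 - 1)) dv.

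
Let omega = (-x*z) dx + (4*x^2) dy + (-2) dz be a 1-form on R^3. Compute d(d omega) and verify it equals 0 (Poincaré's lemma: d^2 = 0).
d(d omega) = 0

Step 1: d omega = sum_{i<j} (∂f_j/∂x_i - ∂f_i/∂x_j) dx_i ∧ dx_j:
  coeff of dx ∧ dy: 8*x
  coeff of dx ∧ dz: x
  coeff of dy ∧ dz: 0
Step 2: Apply d again to each 2-form coefficient. The only possible 3-form in R^3 is dx ∧ dy ∧ dz, with coefficient
  ∂(coeff of dy∧dz)/∂x - ∂(coeff of dx∧dz)/∂y + ∂(coeff of dx∧dy)/∂z
  = ∂/∂x (0) - ∂/∂y (x) + ∂/∂z (8*x).
Each of these terms simplifies to sums of mixed partials that cancel in pairs. The result is 0 (by equality of mixed partials for smooth functions — Schwarz / Clairaut).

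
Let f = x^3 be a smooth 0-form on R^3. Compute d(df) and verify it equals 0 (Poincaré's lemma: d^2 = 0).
d(df) = 0

Step 1: df = sum_i (∂f/∂x_i) dx_i = (3*x^2) dx + (0) dy + (0) dz.
Step 2: Apply d again. Using the 1-form formula, the coefficient of dx ∧ dy in d(df) is ∂^2 f/∂x ∂y - ∂^2 f/∂y ∂x = (0) - (0) = 0 (equality of mixed partials for smooth f).
Similarly for dx ∧ dz and dy ∧ dz — all coefficients vanish. So d(df) = 0.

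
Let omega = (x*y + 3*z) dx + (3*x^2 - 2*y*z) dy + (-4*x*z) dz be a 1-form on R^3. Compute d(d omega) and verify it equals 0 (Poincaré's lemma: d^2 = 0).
d(d omega) = 0

Step 1: d omega = sum_{i<j} (∂f_j/∂x_i - ∂f_i/∂x_j) dx_i ∧ dx_j:
  coeff of dx ∧ dy: 5*x
  coeff of dx ∧ dz: -4*z - 3
  coeff of dy ∧ dz: 2*y
Step 2: Apply d again to each 2-form coefficient. The only possible 3-form in R^3 is dx ∧ dy ∧ dz, with coefficient
  ∂(coeff of dy∧dz)/∂x - ∂(coeff of dx∧dz)/∂y + ∂(coeff of dx∧dy)/∂z
  = ∂/∂x (2*y) - ∂/∂y (-4*z - 3) + ∂/∂z (5*x).
Each of these terms simplifies to sums of mixed partials that cancel in pairs. The result is 0 (by equality of mixed partials for smooth functions — Schwarz / Clairaut).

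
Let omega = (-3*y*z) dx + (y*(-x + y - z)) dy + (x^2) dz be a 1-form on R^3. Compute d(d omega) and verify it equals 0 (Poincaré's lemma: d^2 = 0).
d(d omega) = 0

Step 1: d omega = sum_{i<j} (∂f_j/∂x_i - ∂f_i/∂x_j) dx_i ∧ dx_j:
  coeff of dx ∧ dy: -y + 3*z
  coeff of dx ∧ dz: 2*x + 3*y
  coeff of dy ∧ dz: y
Step 2: Apply d again to each 2-form coefficient. The only possible 3-form in R^3 is dx ∧ dy ∧ dz, with coefficient
  ∂(coeff of dy∧dz)/∂x - ∂(coeff of dx∧dz)/∂y + ∂(coeff of dx∧dy)/∂z
  = ∂/∂x (y) - ∂/∂y (2*x + 3*y) + ∂/∂z (-y + 3*z).
Each of these terms simplifies to sums of mixed partials that cancel in pairs. The result is 0 (by equality of mixed partials for smooth functions — Schwarz / Clairaut).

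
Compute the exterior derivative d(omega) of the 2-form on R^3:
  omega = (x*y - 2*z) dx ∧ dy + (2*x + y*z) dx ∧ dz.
d(omega) = (-z - 2) dx ∧ dy ∧ dz

For a 2-form omega = sum_{i<j} g_{ij} dx_i ∧ dx_j, the exterior derivative is
  d(omega) = sum_{i<j} d(g_{ij}) ∧ dx_i ∧ dx_j = sum_{i<j, k} (∂g_{ij}/∂x_k) dx_k ∧ dx_i ∧ dx_j.
Expand each term, using dx_k ∧ dx_i ∧ dx_j = sgn(permutation) dx_{(a)} ∧ dx_{(b)} ∧ dx_{(c)} with (a < b < c) sorted:
  d(x*y - 2*z) includes (∂/∂z)(x*y - 2*z) dz = (-2) dz, which multiplied by dx ∧ dy gives (-2) dx ∧ dy ∧ dz
  d(2*x + y*z) includes (∂/∂y)(2*x + y*z) dy = (z) dy, which multiplied by dx ∧ dz gives (-z) dx ∧ dy ∧ dz
Collecting like 3-forms: d(omega) = (-z - 2) dx ∧ dy ∧ dz.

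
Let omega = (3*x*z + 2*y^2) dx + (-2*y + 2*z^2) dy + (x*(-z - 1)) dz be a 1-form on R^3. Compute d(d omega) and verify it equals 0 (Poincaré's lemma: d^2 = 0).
d(d omega) = 0

Step 1: d omega = sum_{i<j} (∂f_j/∂x_i - ∂f_i/∂x_j) dx_i ∧ dx_j:
  coeff of dx ∧ dy: -4*y
  coeff of dx ∧ dz: -3*x - z - 1
  coeff of dy ∧ dz: -4*z
Step 2: Apply d again to each 2-form coefficient. The only possible 3-form in R^3 is dx ∧ dy ∧ dz, with coefficient
  ∂(coeff of dy∧dz)/∂x - ∂(coeff of dx∧dz)/∂y + ∂(coeff of dx∧dy)/∂z
  = ∂/∂x (-4*z) - ∂/∂y (-3*x - z - 1) + ∂/∂z (-4*y).
Each of these terms simplifies to sums of mixed partials that cancel in pairs. The result is 0 (by equality of mixed partials for smooth functions — Schwarz / Clairaut).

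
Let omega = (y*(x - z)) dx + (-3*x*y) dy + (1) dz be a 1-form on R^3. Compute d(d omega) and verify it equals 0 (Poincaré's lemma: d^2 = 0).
d(d omega) = 0

Step 1: d omega = sum_{i<j} (∂f_j/∂x_i - ∂f_i/∂x_j) dx_i ∧ dx_j:
  coeff of dx ∧ dy: -x - 3*y + z
  coeff of dx ∧ dz: y
  coeff of dy ∧ dz: 0
Step 2: Apply d again to each 2-form coefficient. The only possible 3-form in R^3 is dx ∧ dy ∧ dz, with coefficient
  ∂(coeff of dy∧dz)/∂x - ∂(coeff of dx∧dz)/∂y + ∂(coeff of dx∧dy)/∂z
  = ∂/∂x (0) - ∂/∂y (y) + ∂/∂z (-x - 3*y + z).
Each of these terms simplifies to sums of mixed partials that cancel in pairs. The result is 0 (by equality of mixed partials for smooth functions — Schwarz / Clairaut).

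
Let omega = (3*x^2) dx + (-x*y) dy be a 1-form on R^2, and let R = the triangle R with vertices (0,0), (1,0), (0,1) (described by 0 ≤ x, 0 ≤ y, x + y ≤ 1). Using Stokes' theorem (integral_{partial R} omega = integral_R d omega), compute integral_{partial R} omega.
integral_(partial R) omega = -1/6

Stokes: integral_partial_R omega = integral_R d omega with d omega = (∂Q/∂x - ∂P/∂y) dx ∧ dy.
  ∂Q/∂x = -y
  ∂P/∂y = 0
  integrand = ∂Q/∂x - ∂P/∂y = -y.
Integrating over R: integral_0^1 integral_0^{1-x} (-y) dy dx = -1/6.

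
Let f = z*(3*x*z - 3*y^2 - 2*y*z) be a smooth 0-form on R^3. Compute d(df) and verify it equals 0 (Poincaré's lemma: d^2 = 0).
d(df) = 0

Step 1: df = sum_i (∂f/∂x_i) dx_i = (3*z^2) dx + (2*z*(-3*y - z)) dy + (6*x*z - 3*y^2 - 4*y*z) dz.
Step 2: Apply d again. Using the 1-form formula, the coefficient of dx ∧ dy in d(df) is ∂^2 f/∂x ∂y - ∂^2 f/∂y ∂x = (0) - (0) = 0 (equality of mixed partials for smooth f).
Similarly for dx ∧ dz and dy ∧ dz — all coefficients vanish. So d(df) = 0.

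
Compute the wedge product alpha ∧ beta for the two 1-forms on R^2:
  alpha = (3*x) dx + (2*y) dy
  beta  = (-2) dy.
alpha ∧ beta = (-6*x) dx ∧ dy

Distribute the wedge, using dx_i ∧ dx_j = -dx_j ∧ dx_i and dx_i ∧ dx_i = 0. For each pair (i, j) with i < j, the coefficient of dx_i ∧ dx_j in alpha ∧ beta is (alpha_i * beta_j - alpha_j * beta_i). Collecting: alpha ∧ beta = (-6*x) dx ∧ dy.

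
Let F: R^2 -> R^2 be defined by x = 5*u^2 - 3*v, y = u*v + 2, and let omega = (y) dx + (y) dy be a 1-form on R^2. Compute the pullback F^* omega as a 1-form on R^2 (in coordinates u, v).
F^* omega = (10*u^2*v + u*v^2 + 20*u + 2*v) du + (u^2*v - 3*u*v + 2*u - 6) dv

Using F^*(f dg) = (f ∘ F) d(g ∘ F), substitute each coordinate x_i by F_i(u, v) in f_i, and replace dx_i by d F_i = (∂F_i/∂u) du + (∂F_i/∂v) dv.
  For the x component: f_1(F) = u*v + 2; d F_1 = (10*u) du + (-3) dv
  For the y component: f_2(F) = u*v + 2; d F_2 = (v) du + (u) dv
Combining and collecting du, dv coefficients:
  coeff of du: 10*u^2*v + u*v^2 + 20*u + 2*v
  coeff of dv: u^2*v - 3*u*v + 2*u - 6
F^* omega = (10*u^2*v + u*v^2 + 20*u + 2*v) du + (u^2*v - 3*u*v + 2*u - 6) dv.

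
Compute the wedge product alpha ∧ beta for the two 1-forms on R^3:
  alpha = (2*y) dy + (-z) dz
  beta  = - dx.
alpha ∧ beta = (2*y) dx ∧ dy + (-z) dx ∧ dz

Distribute the wedge, using dx_i ∧ dx_j = -dx_j ∧ dx_i and dx_i ∧ dx_i = 0. For each pair (i, j) with i < j, the coefficient of dx_i ∧ dx_j in alpha ∧ beta is (alpha_i * beta_j - alpha_j * beta_i). Collecting: alpha ∧ beta = (2*y) dx ∧ dy + (-z) dx ∧ dz.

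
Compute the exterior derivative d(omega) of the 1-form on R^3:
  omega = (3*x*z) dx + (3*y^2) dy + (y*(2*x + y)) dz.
d(omega) = (-3*x + 2*y) dx ∧ dz + (2*x + 2*y) dy ∧ dz

For a 1-form omega = sum_i f_i dx_i, the exterior derivative is
  d(omega) = sum_{i < j} (∂f_j/∂x_i - ∂f_i/∂x_j) dx_i ∧ dx_j.
  coefficient of dx ∧ dz: ∂f_3/∂x - ∂f_1/∂z = ∂(y*(2*x + y))/∂x - ∂(3*x*z)/∂z = -3*x + 2*y
  coefficient of dy ∧ dz: ∂f_3/∂y - ∂f_2/∂z = ∂(y*(2*x + y))/∂y - ∂(3*y^2)/∂z = 2*x + 2*y
Assembling: d(omega) = (-3*x + 2*y) dx ∧ dz + (2*x + 2*y) dy ∧ dz.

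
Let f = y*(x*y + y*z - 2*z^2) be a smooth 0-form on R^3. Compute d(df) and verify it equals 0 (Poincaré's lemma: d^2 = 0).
d(df) = 0

Step 1: df = sum_i (∂f/∂x_i) dx_i = (y^2) dx + (2*x*y + 2*y*z - 2*z^2) dy + (y*(y - 4*z)) dz.
Step 2: Apply d again. Using the 1-form formula, the coefficient of dx ∧ dy in d(df) is ∂^2 f/∂x ∂y - ∂^2 f/∂y ∂x = (2*y) - (2*y) = 0 (equality of mixed partials for smooth f).
Similarly for dx ∧ dz and dy ∧ dz — all coefficients vanish. So d(df) = 0.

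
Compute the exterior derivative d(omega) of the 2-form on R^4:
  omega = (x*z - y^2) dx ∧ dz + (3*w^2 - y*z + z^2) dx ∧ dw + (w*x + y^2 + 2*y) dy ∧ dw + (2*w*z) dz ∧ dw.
d(omega) = (2*y) dx ∧ dy ∧ dz + (w + z) dx ∧ dy ∧ dw + (y - 2*z) dx ∧ dz ∧ dw

For a 2-form omega = sum_{i<j} g_{ij} dx_i ∧ dx_j, the exterior derivative is
  d(omega) = sum_{i<j} d(g_{ij}) ∧ dx_i ∧ dx_j = sum_{i<j, k} (∂g_{ij}/∂x_k) dx_k ∧ dx_i ∧ dx_j.
Expand each term, using dx_k ∧ dx_i ∧ dx_j = sgn(permutation) dx_{(a)} ∧ dx_{(b)} ∧ dx_{(c)} with (a < b < c) sorted:
  d(x*z - y^2) includes (∂/∂y)(x*z - y^2) dy = (-2*y) dy, which multiplied by dx ∧ dz gives (2*y) dx ∧ dy ∧ dz
  d(3*w^2 - y*z + z^2) includes (∂/∂y)(3*w^2 - y*z + z^2) dy = (-z) dy, which multiplied by dx ∧ dw gives (z) dx ∧ dy ∧ dw
  d(3*w^2 - y*z + z^2) includes (∂/∂z)(3*w^2 - y*z + z^2) dz = (-y + 2*z) dz, which multiplied by dx ∧ dw gives (y - 2*z) dx ∧ dz ∧ dw
  d(w*x + y^2 + 2*y) includes (∂/∂x)(w*x + y^2 + 2*y) dx = (w) dx, which multiplied by dy ∧ dw gives (w) dx ∧ dy ∧ dw
Collecting like 3-forms: d(omega) = (2*y) dx ∧ dy ∧ dz + (w + z) dx ∧ dy ∧ dw + (y - 2*z) dx ∧ dz ∧ dw.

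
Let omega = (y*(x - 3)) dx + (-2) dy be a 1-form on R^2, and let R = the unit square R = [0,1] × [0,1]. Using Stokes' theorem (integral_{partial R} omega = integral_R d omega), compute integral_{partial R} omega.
integral_(partial R) omega = 5/2

Stokes: integral_partial_R omega = integral_R d omega with d omega = (∂Q/∂x - ∂P/∂y) dx ∧ dy.
  ∂Q/∂x = 0
  ∂P/∂y = x - 3
  integrand = ∂Q/∂x - ∂P/∂y = 3 - x.
Integrating over R: integral_0^1 integral_0^1 (3 - x) dx dy = 5/2.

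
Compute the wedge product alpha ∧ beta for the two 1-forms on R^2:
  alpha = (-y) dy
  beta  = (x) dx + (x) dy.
alpha ∧ beta = (x*y) dx ∧ dy

Distribute the wedge, using dx_i ∧ dx_j = -dx_j ∧ dx_i and dx_i ∧ dx_i = 0. For each pair (i, j) with i < j, the coefficient of dx_i ∧ dx_j in alpha ∧ beta is (alpha_i * beta_j - alpha_j * beta_i). Collecting: alpha ∧ beta = (x*y) dx ∧ dy.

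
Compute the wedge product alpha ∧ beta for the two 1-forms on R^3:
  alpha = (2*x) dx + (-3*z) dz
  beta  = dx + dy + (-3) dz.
alpha ∧ beta = (2*x) dx ∧ dy + (-6*x + 3*z) dx ∧ dz + (3*z) dy ∧ dz

Distribute the wedge, using dx_i ∧ dx_j = -dx_j ∧ dx_i and dx_i ∧ dx_i = 0. For each pair (i, j) with i < j, the coefficient of dx_i ∧ dx_j in alpha ∧ beta is (alpha_i * beta_j - alpha_j * beta_i). Collecting: alpha ∧ beta = (2*x) dx ∧ dy + (-6*x + 3*z) dx ∧ dz + (3*z) dy ∧ dz.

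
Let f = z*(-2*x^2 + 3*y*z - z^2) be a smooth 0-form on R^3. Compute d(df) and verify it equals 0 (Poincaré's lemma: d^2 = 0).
d(df) = 0

Step 1: df = sum_i (∂f/∂x_i) dx_i = (-4*x*z) dx + (3*z^2) dy + (-2*x^2 + 6*y*z - 3*z^2) dz.
Step 2: Apply d again. Using the 1-form formula, the coefficient of dx ∧ dy in d(df) is ∂^2 f/∂x ∂y - ∂^2 f/∂y ∂x = (0) - (0) = 0 (equality of mixed partials for smooth f).
Similarly for dx ∧ dz and dy ∧ dz — all coefficients vanish. So d(df) = 0.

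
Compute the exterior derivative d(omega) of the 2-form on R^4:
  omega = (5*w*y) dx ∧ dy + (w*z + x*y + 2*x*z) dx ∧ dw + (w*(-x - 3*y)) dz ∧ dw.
d(omega) = (-x + 5*y) dx ∧ dy ∧ dw + (-2*w - 2*x) dx ∧ dz ∧ dw + (-3*w) dy ∧ dz ∧ dw

For a 2-form omega = sum_{i<j} g_{ij} dx_i ∧ dx_j, the exterior derivative is
  d(omega) = sum_{i<j} d(g_{ij}) ∧ dx_i ∧ dx_j = sum_{i<j, k} (∂g_{ij}/∂x_k) dx_k ∧ dx_i ∧ dx_j.
Expand each term, using dx_k ∧ dx_i ∧ dx_j = sgn(permutation) dx_{(a)} ∧ dx_{(b)} ∧ dx_{(c)} with (a < b < c) sorted:
  d(5*w*y) includes (∂/∂w)(5*w*y) dw = (5*y) dw, which multiplied by dx ∧ dy gives (5*y) dx ∧ dy ∧ dw
  d(w*z + x*y + 2*x*z) includes (∂/∂y)(w*z + x*y + 2*x*z) dy = (x) dy, which multiplied by dx ∧ dw gives (-x) dx ∧ dy ∧ dw
  d(w*z + x*y + 2*x*z) includes (∂/∂z)(w*z + x*y + 2*x*z) dz = (w + 2*x) dz, which multiplied by dx ∧ dw gives (-w - 2*x) dx ∧ dz ∧ dw
  d(w*(-x - 3*y)) includes (∂/∂x)(w*(-x - 3*y)) dx = (-w) dx, which multiplied by dz ∧ dw gives (-w) dx ∧ dz ∧ dw
  d(w*(-x - 3*y)) includes (∂/∂y)(w*(-x - 3*y)) dy = (-3*w) dy, which multiplied by dz ∧ dw gives (-3*w) dy ∧ dz ∧ dw
Collecting like 3-forms: d(omega) = (-x + 5*y) dx ∧ dy ∧ dw + (-2*w - 2*x) dx ∧ dz ∧ dw + (-3*w) dy ∧ dz ∧ dw.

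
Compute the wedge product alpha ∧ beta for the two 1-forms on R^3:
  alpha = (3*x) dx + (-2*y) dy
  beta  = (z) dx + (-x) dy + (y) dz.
alpha ∧ beta = (-3*x^2 + 2*y*z) dx ∧ dy + (3*x*y) dx ∧ dz + (-2*y^2) dy ∧ dz

Distribute the wedge, using dx_i ∧ dx_j = -dx_j ∧ dx_i and dx_i ∧ dx_i = 0. For each pair (i, j) with i < j, the coefficient of dx_i ∧ dx_j in alpha ∧ beta is (alpha_i * beta_j - alpha_j * beta_i). Collecting: alpha ∧ beta = (-3*x^2 + 2*y*z) dx ∧ dy + (3*x*y) dx ∧ dz + (-2*y^2) dy ∧ dz.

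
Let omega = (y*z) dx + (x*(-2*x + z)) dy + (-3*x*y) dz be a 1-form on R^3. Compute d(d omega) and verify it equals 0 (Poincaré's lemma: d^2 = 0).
d(d omega) = 0

Step 1: d omega = sum_{i<j} (∂f_j/∂x_i - ∂f_i/∂x_j) dx_i ∧ dx_j:
  coeff of dx ∧ dy: -4*x
  coeff of dx ∧ dz: -4*y
  coeff of dy ∧ dz: -4*x
Step 2: Apply d again to each 2-form coefficient. The only possible 3-form in R^3 is dx ∧ dy ∧ dz, with coefficient
  ∂(coeff of dy∧dz)/∂x - ∂(coeff of dx∧dz)/∂y + ∂(coeff of dx∧dy)/∂z
  = ∂/∂x (-4*x) - ∂/∂y (-4*y) + ∂/∂z (-4*x).
Each of these terms simplifies to sums of mixed partials that cancel in pairs. The result is 0 (by equality of mixed partials for smooth functions — Schwarz / Clairaut).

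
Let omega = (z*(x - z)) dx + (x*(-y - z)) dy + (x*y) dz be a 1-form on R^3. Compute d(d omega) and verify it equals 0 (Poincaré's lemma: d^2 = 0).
d(d omega) = 0

Step 1: d omega = sum_{i<j} (∂f_j/∂x_i - ∂f_i/∂x_j) dx_i ∧ dx_j:
  coeff of dx ∧ dy: -y - z
  coeff of dx ∧ dz: -x + y + 2*z
  coeff of dy ∧ dz: 2*x
Step 2: Apply d again to each 2-form coefficient. The only possible 3-form in R^3 is dx ∧ dy ∧ dz, with coefficient
  ∂(coeff of dy∧dz)/∂x - ∂(coeff of dx∧dz)/∂y + ∂(coeff of dx∧dy)/∂z
  = ∂/∂x (2*x) - ∂/∂y (-x + y + 2*z) + ∂/∂z (-y - z).
Each of these terms simplifies to sums of mixed partials that cancel in pairs. The result is 0 (by equality of mixed partials for smooth functions — Schwarz / Clairaut).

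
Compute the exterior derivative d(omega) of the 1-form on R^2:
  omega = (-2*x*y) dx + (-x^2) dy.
d(omega) = 0

For a 1-form omega = sum_i f_i dx_i, the exterior derivative is
  d(omega) = sum_{i < j} (∂f_j/∂x_i - ∂f_i/∂x_j) dx_i ∧ dx_j.

Assembling: d(omega) = 0.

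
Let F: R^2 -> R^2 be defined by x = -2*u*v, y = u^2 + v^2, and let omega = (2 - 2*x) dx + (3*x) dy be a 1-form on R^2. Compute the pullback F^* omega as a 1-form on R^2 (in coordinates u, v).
F^* omega = (4*v*(-3*u^2 - 2*u*v - 1)) du + (4*u*(-2*u*v - 3*v^2 - 1)) dv

Using F^*(f dg) = (f ∘ F) d(g ∘ F), substitute each coordinate x_i by F_i(u, v) in f_i, and replace dx_i by d F_i = (∂F_i/∂u) du + (∂F_i/∂v) dv.
  For the x component: f_1(F) = 4*u*v + 2; d F_1 = (-2*v) du + (-2*u) dv
  For the y component: f_2(F) = -6*u*v; d F_2 = (2*u) du + (2*v) dv
Combining and collecting du, dv coefficients:
  coeff of du: 4*v*(-3*u^2 - 2*u*v - 1)
  coeff of dv: 4*u*(-2*u*v - 3*v^2 - 1)
F^* omega = (4*v*(-3*u^2 - 2*u*v - 1)) du + (4*u*(-2*u*v - 3*v^2 - 1)) dv.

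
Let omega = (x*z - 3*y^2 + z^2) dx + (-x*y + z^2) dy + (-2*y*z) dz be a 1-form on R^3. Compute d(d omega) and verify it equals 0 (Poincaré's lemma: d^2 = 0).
d(d omega) = 0

Step 1: d omega = sum_{i<j} (∂f_j/∂x_i - ∂f_i/∂x_j) dx_i ∧ dx_j:
  coeff of dx ∧ dy: 5*y
  coeff of dx ∧ dz: -x - 2*z
  coeff of dy ∧ dz: -4*z
Step 2: Apply d again to each 2-form coefficient. The only possible 3-form in R^3 is dx ∧ dy ∧ dz, with coefficient
  ∂(coeff of dy∧dz)/∂x - ∂(coeff of dx∧dz)/∂y + ∂(coeff of dx∧dy)/∂z
  = ∂/∂x (-4*z) - ∂/∂y (-x - 2*z) + ∂/∂z (5*y).
Each of these terms simplifies to sums of mixed partials that cancel in pairs. The result is 0 (by equality of mixed partials for smooth functions — Schwarz / Clairaut).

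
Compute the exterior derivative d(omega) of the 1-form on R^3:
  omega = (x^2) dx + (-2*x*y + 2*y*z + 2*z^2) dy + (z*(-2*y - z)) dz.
d(omega) = (-2*y) dx ∧ dy + (-2*y - 6*z) dy ∧ dz

For a 1-form omega = sum_i f_i dx_i, the exterior derivative is
  d(omega) = sum_{i < j} (∂f_j/∂x_i - ∂f_i/∂x_j) dx_i ∧ dx_j.
  coefficient of dx ∧ dy: ∂f_2/∂x - ∂f_1/∂y = ∂(-2*x*y + 2*y*z + 2*z^2)/∂x - ∂(x^2)/∂y = -2*y
  coefficient of dy ∧ dz: ∂f_3/∂y - ∂f_2/∂z = ∂(z*(-2*y - z))/∂y - ∂(-2*x*y + 2*y*z + 2*z^2)/∂z = -2*y - 6*z
Assembling: d(omega) = (-2*y) dx ∧ dy + (-2*y - 6*z) dy ∧ dz.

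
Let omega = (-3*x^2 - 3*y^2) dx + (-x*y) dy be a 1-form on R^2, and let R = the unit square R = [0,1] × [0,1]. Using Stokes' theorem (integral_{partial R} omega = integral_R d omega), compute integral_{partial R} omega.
integral_(partial R) omega = 5/2

Stokes: integral_partial_R omega = integral_R d omega with d omega = (∂Q/∂x - ∂P/∂y) dx ∧ dy.
  ∂Q/∂x = -y
  ∂P/∂y = -6*y
  integrand = ∂Q/∂x - ∂P/∂y = 5*y.
Integrating over R: integral_0^1 integral_0^1 (5*y) dx dy = 5/2.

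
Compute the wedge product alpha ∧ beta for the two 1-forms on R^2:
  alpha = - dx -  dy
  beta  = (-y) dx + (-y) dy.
alpha ∧ beta = 0

Distribute the wedge, using dx_i ∧ dx_j = -dx_j ∧ dx_i and dx_i ∧ dx_i = 0. For each pair (i, j) with i < j, the coefficient of dx_i ∧ dx_j in alpha ∧ beta is (alpha_i * beta_j - alpha_j * beta_i). Collecting: alpha ∧ beta = 0.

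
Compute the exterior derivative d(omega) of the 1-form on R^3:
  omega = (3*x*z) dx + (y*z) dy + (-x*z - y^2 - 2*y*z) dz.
d(omega) = (-3*x - z) dx ∧ dz + (-3*y - 2*z) dy ∧ dz

For a 1-form omega = sum_i f_i dx_i, the exterior derivative is
  d(omega) = sum_{i < j} (∂f_j/∂x_i - ∂f_i/∂x_j) dx_i ∧ dx_j.
  coefficient of dx ∧ dz: ∂f_3/∂x - ∂f_1/∂z = ∂(-x*z - y^2 - 2*y*z)/∂x - ∂(3*x*z)/∂z = -3*x - z
  coefficient of dy ∧ dz: ∂f_3/∂y - ∂f_2/∂z = ∂(-x*z - y^2 - 2*y*z)/∂y - ∂(y*z)/∂z = -3*y - 2*z
Assembling: d(omega) = (-3*x - z) dx ∧ dz + (-3*y - 2*z) dy ∧ dz.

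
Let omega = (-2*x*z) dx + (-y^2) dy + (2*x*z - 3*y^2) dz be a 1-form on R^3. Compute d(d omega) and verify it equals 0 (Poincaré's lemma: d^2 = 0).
d(d omega) = 0

Step 1: d omega = sum_{i<j} (∂f_j/∂x_i - ∂f_i/∂x_j) dx_i ∧ dx_j:
  coeff of dx ∧ dy: 0
  coeff of dx ∧ dz: 2*x + 2*z
  coeff of dy ∧ dz: -6*y
Step 2: Apply d again to each 2-form coefficient. The only possible 3-form in R^3 is dx ∧ dy ∧ dz, with coefficient
  ∂(coeff of dy∧dz)/∂x - ∂(coeff of dx∧dz)/∂y + ∂(coeff of dx∧dy)/∂z
  = ∂/∂x (-6*y) - ∂/∂y (2*x + 2*z) + ∂/∂z (0).
Each of these terms simplifies to sums of mixed partials that cancel in pairs. The result is 0 (by equality of mixed partials for smooth functions — Schwarz / Clairaut).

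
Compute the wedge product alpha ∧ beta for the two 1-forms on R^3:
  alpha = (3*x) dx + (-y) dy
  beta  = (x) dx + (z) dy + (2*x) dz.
alpha ∧ beta = (x*(y + 3*z)) dx ∧ dy + (6*x^2) dx ∧ dz + (-2*x*y) dy ∧ dz

Distribute the wedge, using dx_i ∧ dx_j = -dx_j ∧ dx_i and dx_i ∧ dx_i = 0. For each pair (i, j) with i < j, the coefficient of dx_i ∧ dx_j in alpha ∧ beta is (alpha_i * beta_j - alpha_j * beta_i). Collecting: alpha ∧ beta = (x*(y + 3*z)) dx ∧ dy + (6*x^2) dx ∧ dz + (-2*x*y) dy ∧ dz.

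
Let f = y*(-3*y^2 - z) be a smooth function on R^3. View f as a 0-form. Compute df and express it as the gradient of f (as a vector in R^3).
df = (0) dx + (-9*y^2 - z) dy + (-y) dz; grad f = (0, -9*y^2 - z, -y)

For a 0-form f, d f = (∂f/∂x) dx + (∂f/∂y) dy + (∂f/∂z) dz. The components of the vector representation are exactly the entries of grad f in Cartesian coordinates:
  ∂f/∂x = 0
  ∂f/∂y = -9*y^2 - z
  ∂f/∂z = -y.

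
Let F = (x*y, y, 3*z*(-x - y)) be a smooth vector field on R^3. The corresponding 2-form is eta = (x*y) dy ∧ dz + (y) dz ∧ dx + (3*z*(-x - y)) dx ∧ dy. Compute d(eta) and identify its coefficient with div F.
d(eta) = (-3*x - 2*y + 1) dx ∧ dy ∧ dz; div F = -3*x - 2*y + 1

For a 2-form in R^3 of the form above, applying d gives a 3-form with coefficient ∂P/∂x + ∂Q/∂y + ∂R/∂z:
  ∂P/∂x = y
  ∂Q/∂y = 1
  ∂R/∂z = -3*x - 3*y
Sum = -3*x - 2*y + 1, which is exactly div F.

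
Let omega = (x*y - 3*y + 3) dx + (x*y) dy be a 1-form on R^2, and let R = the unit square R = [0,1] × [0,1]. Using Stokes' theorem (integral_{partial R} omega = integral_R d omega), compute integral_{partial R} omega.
integral_(partial R) omega = 3

Stokes: integral_partial_R omega = integral_R d omega with d omega = (∂Q/∂x - ∂P/∂y) dx ∧ dy.
  ∂Q/∂x = y
  ∂P/∂y = x - 3
  integrand = ∂Q/∂x - ∂P/∂y = -x + y + 3.
Integrating over R: integral_0^1 integral_0^1 (-x + y + 3) dx dy = 3.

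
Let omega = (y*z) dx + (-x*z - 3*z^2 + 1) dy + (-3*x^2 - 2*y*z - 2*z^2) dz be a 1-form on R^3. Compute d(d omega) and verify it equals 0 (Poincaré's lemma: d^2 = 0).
d(d omega) = 0

Step 1: d omega = sum_{i<j} (∂f_j/∂x_i - ∂f_i/∂x_j) dx_i ∧ dx_j:
  coeff of dx ∧ dy: -2*z
  coeff of dx ∧ dz: -6*x - y
  coeff of dy ∧ dz: x + 4*z
Step 2: Apply d again to each 2-form coefficient. The only possible 3-form in R^3 is dx ∧ dy ∧ dz, with coefficient
  ∂(coeff of dy∧dz)/∂x - ∂(coeff of dx∧dz)/∂y + ∂(coeff of dx∧dy)/∂z
  = ∂/∂x (x + 4*z) - ∂/∂y (-6*x - y) + ∂/∂z (-2*z).
Each of these terms simplifies to sums of mixed partials that cancel in pairs. The result is 0 (by equality of mixed partials for smooth functions — Schwarz / Clairaut).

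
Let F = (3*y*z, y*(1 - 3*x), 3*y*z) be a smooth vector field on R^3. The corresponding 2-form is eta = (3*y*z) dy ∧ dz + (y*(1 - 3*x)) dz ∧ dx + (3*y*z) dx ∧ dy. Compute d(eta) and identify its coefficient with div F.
d(eta) = (-3*x + 3*y + 1) dx ∧ dy ∧ dz; div F = -3*x + 3*y + 1

For a 2-form in R^3 of the form above, applying d gives a 3-form with coefficient ∂P/∂x + ∂Q/∂y + ∂R/∂z:
  ∂P/∂x = 0
  ∂Q/∂y = 1 - 3*x
  ∂R/∂z = 3*y
Sum = -3*x + 3*y + 1, which is exactly div F.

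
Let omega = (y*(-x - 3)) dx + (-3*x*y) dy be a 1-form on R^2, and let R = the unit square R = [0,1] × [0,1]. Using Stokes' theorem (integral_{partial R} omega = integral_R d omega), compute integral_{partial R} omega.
integral_(partial R) omega = 2

Stokes: integral_partial_R omega = integral_R d omega with d omega = (∂Q/∂x - ∂P/∂y) dx ∧ dy.
  ∂Q/∂x = -3*y
  ∂P/∂y = -x - 3
  integrand = ∂Q/∂x - ∂P/∂y = x - 3*y + 3.
Integrating over R: integral_0^1 integral_0^1 (x - 3*y + 3) dx dy = 2.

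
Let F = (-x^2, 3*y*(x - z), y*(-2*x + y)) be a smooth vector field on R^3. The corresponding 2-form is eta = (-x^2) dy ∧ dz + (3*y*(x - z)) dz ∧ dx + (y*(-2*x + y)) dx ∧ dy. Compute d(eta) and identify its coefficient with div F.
d(eta) = (x - 3*z) dx ∧ dy ∧ dz; div F = x - 3*z

For a 2-form in R^3 of the form above, applying d gives a 3-form with coefficient ∂P/∂x + ∂Q/∂y + ∂R/∂z:
  ∂P/∂x = -2*x
  ∂Q/∂y = 3*x - 3*z
  ∂R/∂z = 0
Sum = x - 3*z, which is exactly div F.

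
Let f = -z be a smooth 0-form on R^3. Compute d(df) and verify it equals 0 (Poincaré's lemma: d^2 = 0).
d(df) = 0

Step 1: df = sum_i (∂f/∂x_i) dx_i = (0) dx + (0) dy + (-1) dz.
Step 2: Apply d again. Using the 1-form formula, the coefficient of dx ∧ dy in d(df) is ∂^2 f/∂x ∂y - ∂^2 f/∂y ∂x = (0) - (0) = 0 (equality of mixed partials for smooth f).
Similarly for dx ∧ dz and dy ∧ dz — all coefficients vanish. So d(df) = 0.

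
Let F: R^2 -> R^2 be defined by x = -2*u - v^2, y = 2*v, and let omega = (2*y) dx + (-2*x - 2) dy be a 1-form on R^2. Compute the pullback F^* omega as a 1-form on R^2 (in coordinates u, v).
F^* omega = (-8*v) du + (8*u - 4*v^2 - 4) dv

Using F^*(f dg) = (f ∘ F) d(g ∘ F), substitute each coordinate x_i by F_i(u, v) in f_i, and replace dx_i by d F_i = (∂F_i/∂u) du + (∂F_i/∂v) dv.
  For the x component: f_1(F) = 4*v; d F_1 = (-2) du + (-2*v) dv
  For the y component: f_2(F) = 4*u + 2*v^2 - 2; d F_2 = (0) du + (2) dv
Combining and collecting du, dv coefficients:
  coeff of du: -8*v
  coeff of dv: 8*u - 4*v^2 - 4
F^* omega = (-8*v) du + (8*u - 4*v^2 - 4) dv.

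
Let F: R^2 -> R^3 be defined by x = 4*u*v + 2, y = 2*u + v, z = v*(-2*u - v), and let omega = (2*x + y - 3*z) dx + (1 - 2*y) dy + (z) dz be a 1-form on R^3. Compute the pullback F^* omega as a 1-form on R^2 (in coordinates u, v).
F^* omega = (60*u*v^2 + 8*u*v - 8*u + 14*v^3 + 4*v^2 + 12*v + 2) du + (60*u^2*v + 8*u^2 + 18*u*v^2 + 4*u*v + 12*u + 2*v^3 - 2*v + 1) dv

Using F^*(f dg) = (f ∘ F) d(g ∘ F), substitute each coordinate x_i by F_i(u, v) in f_i, and replace dx_i by d F_i = (∂F_i/∂u) du + (∂F_i/∂v) dv.
  For the x component: f_1(F) = 14*u*v + 2*u + 3*v^2 + v + 4; d F_1 = (4*v) du + (4*u) dv
  For the y component: f_2(F) = -4*u - 2*v + 1; d F_2 = (2) du + (1) dv
  For the z component: f_3(F) = v*(-2*u - v); d F_3 = (-2*v) du + (-2*u - 2*v) dv
Combining and collecting du, dv coefficients:
  coeff of du: 60*u*v^2 + 8*u*v - 8*u + 14*v^3 + 4*v^2 + 12*v + 2
  coeff of dv: 60*u^2*v + 8*u^2 + 18*u*v^2 + 4*u*v + 12*u + 2*v^3 - 2*v + 1
F^* omega = (60*u*v^2 + 8*u*v - 8*u + 14*v^3 + 4*v^2 + 12*v + 2) du + (60*u^2*v + 8*u^2 + 18*u*v^2 + 4*u*v + 12*u + 2*v^3 - 2*v + 1) dv.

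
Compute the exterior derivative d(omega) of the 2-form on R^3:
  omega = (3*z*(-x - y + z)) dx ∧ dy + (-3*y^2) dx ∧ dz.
d(omega) = (-3*x + 3*y + 6*z) dx ∧ dy ∧ dz

For a 2-form omega = sum_{i<j} g_{ij} dx_i ∧ dx_j, the exterior derivative is
  d(omega) = sum_{i<j} d(g_{ij}) ∧ dx_i ∧ dx_j = sum_{i<j, k} (∂g_{ij}/∂x_k) dx_k ∧ dx_i ∧ dx_j.
Expand each term, using dx_k ∧ dx_i ∧ dx_j = sgn(permutation) dx_{(a)} ∧ dx_{(b)} ∧ dx_{(c)} with (a < b < c) sorted:
  d(3*z*(-x - y + z)) includes (∂/∂z)(3*z*(-x - y + z)) dz = (-3*x - 3*y + 6*z) dz, which multiplied by dx ∧ dy gives (-3*x - 3*y + 6*z) dx ∧ dy ∧ dz
  d(-3*y^2) includes (∂/∂y)(-3*y^2) dy = (-6*y) dy, which multiplied by dx ∧ dz gives (6*y) dx ∧ dy ∧ dz
Collecting like 3-forms: d(omega) = (-3*x + 3*y + 6*z) dx ∧ dy ∧ dz.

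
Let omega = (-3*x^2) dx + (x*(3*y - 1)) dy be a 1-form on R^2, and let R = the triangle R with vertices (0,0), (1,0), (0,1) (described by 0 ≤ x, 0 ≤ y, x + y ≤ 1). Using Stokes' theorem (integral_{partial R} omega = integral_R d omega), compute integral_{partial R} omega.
integral_(partial R) omega = 0

Stokes: integral_partial_R omega = integral_R d omega with d omega = (∂Q/∂x - ∂P/∂y) dx ∧ dy.
  ∂Q/∂x = 3*y - 1
  ∂P/∂y = 0
  integrand = ∂Q/∂x - ∂P/∂y = 3*y - 1.
Integrating over R: integral_0^1 integral_0^{1-x} (3*y - 1) dy dx = 0.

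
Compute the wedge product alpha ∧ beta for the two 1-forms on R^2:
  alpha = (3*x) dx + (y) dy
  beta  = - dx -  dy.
alpha ∧ beta = (-3*x + y) dx ∧ dy

Distribute the wedge, using dx_i ∧ dx_j = -dx_j ∧ dx_i and dx_i ∧ dx_i = 0. For each pair (i, j) with i < j, the coefficient of dx_i ∧ dx_j in alpha ∧ beta is (alpha_i * beta_j - alpha_j * beta_i). Collecting: alpha ∧ beta = (-3*x + y) dx ∧ dy.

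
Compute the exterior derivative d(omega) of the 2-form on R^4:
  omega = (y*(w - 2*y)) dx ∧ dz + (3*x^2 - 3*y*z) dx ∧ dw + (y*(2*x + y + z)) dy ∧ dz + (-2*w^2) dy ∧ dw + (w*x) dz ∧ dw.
d(omega) = (-w + 6*y) dx ∧ dy ∧ dz + (w + 4*y) dx ∧ dz ∧ dw + (3*z) dx ∧ dy ∧ dw

For a 2-form omega = sum_{i<j} g_{ij} dx_i ∧ dx_j, the exterior derivative is
  d(omega) = sum_{i<j} d(g_{ij}) ∧ dx_i ∧ dx_j = sum_{i<j, k} (∂g_{ij}/∂x_k) dx_k ∧ dx_i ∧ dx_j.
Expand each term, using dx_k ∧ dx_i ∧ dx_j = sgn(permutation) dx_{(a)} ∧ dx_{(b)} ∧ dx_{(c)} with (a < b < c) sorted:
  d(y*(w - 2*y)) includes (∂/∂y)(y*(w - 2*y)) dy = (w - 4*y) dy, which multiplied by dx ∧ dz gives (-w + 4*y) dx ∧ dy ∧ dz
  d(y*(w - 2*y)) includes (∂/∂w)(y*(w - 2*y)) dw = (y) dw, which multiplied by dx ∧ dz gives (y) dx ∧ dz ∧ dw
  d(3*x^2 - 3*y*z) includes (∂/∂y)(3*x^2 - 3*y*z) dy = (-3*z) dy, which multiplied by dx ∧ dw gives (3*z) dx ∧ dy ∧ dw
  d(3*x^2 - 3*y*z) includes (∂/∂z)(3*x^2 - 3*y*z) dz = (-3*y) dz, which multiplied by dx ∧ dw gives (3*y) dx ∧ dz ∧ dw
  d(y*(2*x + y + z)) includes (∂/∂x)(y*(2*x + y + z)) dx = (2*y) dx, which multiplied by dy ∧ dz gives (2*y) dx ∧ dy ∧ dz
  d(w*x) includes (∂/∂x)(w*x) dx = (w) dx, which multiplied by dz ∧ dw gives (w) dx ∧ dz ∧ dw
Collecting like 3-forms: d(omega) = (-w + 6*y) dx ∧ dy ∧ dz + (w + 4*y) dx ∧ dz ∧ dw + (3*z) dx ∧ dy ∧ dw.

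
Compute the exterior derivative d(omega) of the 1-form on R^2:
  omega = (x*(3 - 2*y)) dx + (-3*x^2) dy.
d(omega) = (-4*x) dx ∧ dy

For a 1-form omega = sum_i f_i dx_i, the exterior derivative is
  d(omega) = sum_{i < j} (∂f_j/∂x_i - ∂f_i/∂x_j) dx_i ∧ dx_j.
  coefficient of dx ∧ dy: ∂f_2/∂x - ∂f_1/∂y = ∂(-3*x^2)/∂x - ∂(x*(3 - 2*y))/∂y = -4*x
Assembling: d(omega) = (-4*x) dx ∧ dy.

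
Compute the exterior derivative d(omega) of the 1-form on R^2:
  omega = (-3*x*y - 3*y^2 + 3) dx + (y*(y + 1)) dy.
d(omega) = (3*x + 6*y) dx ∧ dy

For a 1-form omega = sum_i f_i dx_i, the exterior derivative is
  d(omega) = sum_{i < j} (∂f_j/∂x_i - ∂f_i/∂x_j) dx_i ∧ dx_j.
  coefficient of dx ∧ dy: ∂f_2/∂x - ∂f_1/∂y = ∂(y*(y + 1))/∂x - ∂(-3*x*y - 3*y^2 + 3)/∂y = 3*x + 6*y
Assembling: d(omega) = (3*x + 6*y) dx ∧ dy.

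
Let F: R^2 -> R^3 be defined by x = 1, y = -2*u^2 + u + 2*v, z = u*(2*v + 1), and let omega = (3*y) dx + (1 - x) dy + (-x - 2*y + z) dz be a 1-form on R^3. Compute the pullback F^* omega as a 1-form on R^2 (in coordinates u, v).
F^* omega = (8*u^2*v + 4*u^2 + 4*u*v^2 - u - 8*v^2 - 6*v - 1) du + (2*u*(4*u^2 + 2*u*v - u - 4*v - 1)) dv

Using F^*(f dg) = (f ∘ F) d(g ∘ F), substitute each coordinate x_i by F_i(u, v) in f_i, and replace dx_i by d F_i = (∂F_i/∂u) du + (∂F_i/∂v) dv.
  For the x component: f_1(F) = -6*u^2 + 3*u + 6*v; d F_1 = (0) du + (0) dv
  For the y component: f_2(F) = 0; d F_2 = (1 - 4*u) du + (2) dv
  For the z component: f_3(F) = 4*u^2 + 2*u*v - u - 4*v - 1; d F_3 = (2*v + 1) du + (2*u) dv
Combining and collecting du, dv coefficients:
  coeff of du: 8*u^2*v + 4*u^2 + 4*u*v^2 - u - 8*v^2 - 6*v - 1
  coeff of dv: 2*u*(4*u^2 + 2*u*v - u - 4*v - 1)
F^* omega = (8*u^2*v + 4*u^2 + 4*u*v^2 - u - 8*v^2 - 6*v - 1) du + (2*u*(4*u^2 + 2*u*v - u - 4*v - 1)) dv.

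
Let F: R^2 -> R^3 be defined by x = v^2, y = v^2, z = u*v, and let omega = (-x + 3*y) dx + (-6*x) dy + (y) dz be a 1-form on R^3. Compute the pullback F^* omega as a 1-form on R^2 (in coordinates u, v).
F^* omega = (v^3) du + (v^2*(u - 8*v)) dv

Using F^*(f dg) = (f ∘ F) d(g ∘ F), substitute each coordinate x_i by F_i(u, v) in f_i, and replace dx_i by d F_i = (∂F_i/∂u) du + (∂F_i/∂v) dv.
  For the x component: f_1(F) = 2*v^2; d F_1 = (0) du + (2*v) dv
  For the y component: f_2(F) = -6*v^2; d F_2 = (0) du + (2*v) dv
  For the z component: f_3(F) = v^2; d F_3 = (v) du + (u) dv
Combining and collecting du, dv coefficients:
  coeff of du: v^3
  coeff of dv: v^2*(u - 8*v)
F^* omega = (v^3) du + (v^2*(u - 8*v)) dv.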